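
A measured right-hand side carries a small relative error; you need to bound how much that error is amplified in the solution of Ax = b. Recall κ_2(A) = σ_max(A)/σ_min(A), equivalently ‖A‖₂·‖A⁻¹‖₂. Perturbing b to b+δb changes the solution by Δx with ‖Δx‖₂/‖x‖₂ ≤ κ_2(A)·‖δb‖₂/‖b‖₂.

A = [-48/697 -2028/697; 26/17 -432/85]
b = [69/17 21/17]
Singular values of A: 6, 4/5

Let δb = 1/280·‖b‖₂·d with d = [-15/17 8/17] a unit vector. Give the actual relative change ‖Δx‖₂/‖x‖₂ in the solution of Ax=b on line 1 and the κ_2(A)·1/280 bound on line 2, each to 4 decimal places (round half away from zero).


largest singular value 6, smallest 4/5
condition number: 6 ÷ (4/5) = 7.5000
perturbation bound = 7.5000·1/280 = 0.0268
solve Ax = b  →  x = [-3.5488 -1.3110]
‖b‖₂ = 4.2426 and ‖x‖₂ = 3.7832
re-solving with b+δb shifts x by Δx of norm 0.0189
dividing the unrounded norms, ‖Δx‖/‖x‖ = 0.0050
realised/bound (from unrounded values) ≈ 0.1869

0.0050
0.0268


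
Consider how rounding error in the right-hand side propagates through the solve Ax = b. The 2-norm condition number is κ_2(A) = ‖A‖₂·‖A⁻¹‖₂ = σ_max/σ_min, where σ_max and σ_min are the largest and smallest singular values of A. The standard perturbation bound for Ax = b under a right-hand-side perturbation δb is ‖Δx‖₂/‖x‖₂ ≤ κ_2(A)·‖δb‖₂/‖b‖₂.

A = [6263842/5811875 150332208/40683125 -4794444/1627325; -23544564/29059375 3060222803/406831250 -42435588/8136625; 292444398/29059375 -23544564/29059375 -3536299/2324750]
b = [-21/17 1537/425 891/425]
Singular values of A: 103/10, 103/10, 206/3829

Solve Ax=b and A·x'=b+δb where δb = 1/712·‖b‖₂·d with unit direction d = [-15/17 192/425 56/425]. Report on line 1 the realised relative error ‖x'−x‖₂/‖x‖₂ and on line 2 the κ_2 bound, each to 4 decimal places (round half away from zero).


0.0020
0.2689

from the listed singular values, σ₁ = 103/10, σ_n = 206/3829
κ_2(A) = (103/10) / (206/3829) = 191.4500
κ_2(A)·‖δb‖/‖b‖ = 0.2689
solve Ax = b  →  x = [9.5265 32.3155 44.4350]
‖b‖ = 4.3589, ‖x‖ = 55.7630
δb = ε·‖b‖·d = [-0.0054 0.0028 0.0008]; solving A·Δx = δb gives ‖Δx‖ = 0.1138
dividing the unrounded norms, ‖Δx‖/‖x‖ = 0.0020
so the bound overstates the realised error by a factor of ≈ 131.7669 (computed from the unrounded values)


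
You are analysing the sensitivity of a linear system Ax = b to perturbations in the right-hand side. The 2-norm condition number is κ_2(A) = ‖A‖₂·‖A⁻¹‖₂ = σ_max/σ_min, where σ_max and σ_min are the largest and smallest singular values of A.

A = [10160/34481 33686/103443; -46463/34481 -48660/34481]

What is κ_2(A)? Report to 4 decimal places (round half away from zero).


174.0000

AᵀA = [1345649/707281 4238500/2121843; 4238500/2121843 13352116/6365529]; tr = 30277/7569, det = 4/7569
solving λ² − 30277/7569·λ + 4/7569 = 0 gives λ = 4, 1/7569
κ_2(A) = √(λ_max/λ_min) = √(4 / (1/7569)) = 174.0000


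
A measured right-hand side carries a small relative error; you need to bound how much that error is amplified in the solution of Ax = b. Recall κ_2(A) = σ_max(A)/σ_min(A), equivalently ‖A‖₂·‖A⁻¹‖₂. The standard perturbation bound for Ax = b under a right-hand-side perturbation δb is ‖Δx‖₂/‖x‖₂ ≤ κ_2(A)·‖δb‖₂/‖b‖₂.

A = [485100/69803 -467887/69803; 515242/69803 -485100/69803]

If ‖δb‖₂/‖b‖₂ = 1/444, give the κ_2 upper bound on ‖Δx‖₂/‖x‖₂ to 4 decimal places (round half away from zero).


form AᵀA = [595477204/5793649 -567081900/5793649; -567081900/5793649 540119209/5793649] with trace 1350293/6889 and determinant 9604/6889
eigenvalues of AᵀA: λ = (tr ± √(tr²−4·det))/2 = 196, 49/6889
σ_max=√196=14, σ_min=√(49/6889)=(7/83) → κ = 166.0000
bound on ‖Δx‖/‖x‖: κ·ε = 166.0000·1/444 = 0.3739

0.3739


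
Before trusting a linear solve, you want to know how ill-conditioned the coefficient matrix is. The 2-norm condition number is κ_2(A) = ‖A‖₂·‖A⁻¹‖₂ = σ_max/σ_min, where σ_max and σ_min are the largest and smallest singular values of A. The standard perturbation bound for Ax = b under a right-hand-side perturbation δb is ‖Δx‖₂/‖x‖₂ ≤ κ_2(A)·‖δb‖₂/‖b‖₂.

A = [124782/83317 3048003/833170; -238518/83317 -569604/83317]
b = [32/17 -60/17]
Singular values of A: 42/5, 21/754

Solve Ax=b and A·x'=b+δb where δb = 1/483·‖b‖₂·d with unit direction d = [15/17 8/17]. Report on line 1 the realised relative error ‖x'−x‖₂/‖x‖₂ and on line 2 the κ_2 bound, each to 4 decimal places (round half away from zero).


0.6244
0.6244

σ_max = 42/5, σ_min = 21/754
condition number: (42/5) ÷ (21/754) = 301.6000
bound on ‖Δx‖/‖x‖: κ·ε = 301.6000·1/483 = 0.6244
solve Ax = b  →  x = [0.1832 0.4396]
‖b‖₂ = 4.0000 and ‖x‖₂ = 0.4762
re-solving with b+δb shifts x by Δx of norm 0.2973
dividing the unrounded norms, ‖Δx‖/‖x‖ = 0.6244
realised/bound = 1 exactly: the bound is attained for this b and d


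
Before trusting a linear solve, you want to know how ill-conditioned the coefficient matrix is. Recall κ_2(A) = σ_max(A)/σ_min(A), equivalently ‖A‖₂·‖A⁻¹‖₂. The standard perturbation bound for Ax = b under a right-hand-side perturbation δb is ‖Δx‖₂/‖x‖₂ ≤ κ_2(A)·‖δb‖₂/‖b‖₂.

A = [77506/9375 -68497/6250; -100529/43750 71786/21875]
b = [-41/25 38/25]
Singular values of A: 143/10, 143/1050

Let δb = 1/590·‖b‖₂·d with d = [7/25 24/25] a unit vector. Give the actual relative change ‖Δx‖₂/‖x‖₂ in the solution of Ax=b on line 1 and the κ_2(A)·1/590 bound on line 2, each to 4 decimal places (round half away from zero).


0.0038
0.1780

largest singular value 143/10, smallest 143/1050
condition number: (143/10) ÷ (143/1050) = 105.0000
worst-case relative error ≤ 105.0000 × 1/590 = 0.1780
solve Ax = b  →  x = [5.7902 4.5175]
‖b‖₂ = 2.2361 and ‖x‖₂ = 7.3440
δb = ε·‖b‖·d = [0.0011 0.0036]; solving A·Δx = δb gives ‖Δx‖ = 0.0278
relative error = 0.0038
realised/bound (from unrounded values) ≈ 0.0213


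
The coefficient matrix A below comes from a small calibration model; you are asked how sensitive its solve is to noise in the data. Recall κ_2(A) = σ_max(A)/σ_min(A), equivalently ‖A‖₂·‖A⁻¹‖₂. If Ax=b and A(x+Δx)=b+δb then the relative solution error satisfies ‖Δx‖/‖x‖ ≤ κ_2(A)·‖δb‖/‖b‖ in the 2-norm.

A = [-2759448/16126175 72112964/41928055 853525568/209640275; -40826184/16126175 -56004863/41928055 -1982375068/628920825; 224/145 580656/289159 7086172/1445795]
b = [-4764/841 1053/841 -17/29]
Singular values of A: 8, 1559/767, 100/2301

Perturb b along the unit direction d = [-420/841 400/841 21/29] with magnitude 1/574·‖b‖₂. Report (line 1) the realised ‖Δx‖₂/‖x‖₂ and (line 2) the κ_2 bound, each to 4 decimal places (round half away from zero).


0.0034
0.3207

σ_max = 8, σ_min = 100/2301
condition number: 8 ÷ (100/2301) = 184.0800
worst-case relative error ≤ 184.0800 × 1/574 = 0.3207
solve Ax = b  →  x = [1.2769 -64.0636 25.7254]
‖b‖₂ = 5.8310 and ‖x‖₂ = 69.0476
δb = ε·‖b‖·d = [-0.0051 0.0048 0.0074]; solving A·Δx = δb gives ‖Δx‖ = 0.2337
relative error = 0.0034
tightness: 0.0034 against a bound of 0.3207 (unrounded ratio ≈ 0.0106)


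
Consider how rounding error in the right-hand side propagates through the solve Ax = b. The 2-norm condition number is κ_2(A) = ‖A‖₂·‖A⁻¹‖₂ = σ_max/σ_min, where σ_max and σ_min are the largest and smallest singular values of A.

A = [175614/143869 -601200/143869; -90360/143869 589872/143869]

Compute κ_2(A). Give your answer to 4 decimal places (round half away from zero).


form AᵀA = [46379556/24611521 -188917920/24611521; -188917920/24611521 843508224/24611521] with trace 529380/14641 and determinant 82944/14641
λ_max, λ_min = (529380/14641 ± √275385651984/214358881)/2 = 36, 2304/14641
σ_max=√36=6, σ_min=√(2304/14641)=(48/121) → κ = 15.1250

15.1250


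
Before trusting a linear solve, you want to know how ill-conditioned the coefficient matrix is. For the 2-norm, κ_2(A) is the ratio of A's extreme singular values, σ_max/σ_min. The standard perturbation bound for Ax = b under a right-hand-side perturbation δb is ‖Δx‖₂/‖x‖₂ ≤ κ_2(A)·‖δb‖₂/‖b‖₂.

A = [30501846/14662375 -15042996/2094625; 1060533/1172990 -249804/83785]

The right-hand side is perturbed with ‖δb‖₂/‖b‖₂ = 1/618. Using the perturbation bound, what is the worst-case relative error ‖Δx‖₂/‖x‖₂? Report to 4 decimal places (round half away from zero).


form AᵀA = [26179922131281/5088408062500 -3204901363014/181728859375; -3204901363014/181728859375 1569781080864/25961265625] with trace 534171222369/8141452900 and determinant 172186884/2035363225
char-poly roots: 6561/100 and 104976/81414529
κ_2(A) = √(λ_max/λ_min) = √((6561/100) / (104976/81414529)) = 225.5750
κ_2(A)·‖δb‖/‖b‖ = 0.3650

0.3650


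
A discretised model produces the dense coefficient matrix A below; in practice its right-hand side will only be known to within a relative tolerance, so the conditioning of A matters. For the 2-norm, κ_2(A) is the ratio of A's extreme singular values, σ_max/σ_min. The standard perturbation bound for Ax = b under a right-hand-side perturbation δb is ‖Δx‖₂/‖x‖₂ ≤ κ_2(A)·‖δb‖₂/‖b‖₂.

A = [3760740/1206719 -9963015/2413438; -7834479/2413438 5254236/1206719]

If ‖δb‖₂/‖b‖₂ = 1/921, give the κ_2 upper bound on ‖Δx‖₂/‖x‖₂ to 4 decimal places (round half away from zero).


form AᵀA = [140251751001/6925901284 -46749411792/1731475321; -46749411792/1731475321 249333711849/6925901284] with trace 194792731425/3462950642 and determinant 791015625/27703605136
solving λ² − 194792731425/3462950642·λ + 791015625/27703605136 = 0 gives λ = 225/4, 3515625/6925901284
κ = σ_max/σ_min = (15/2)/(1875/83222) = 332.8880
bound on ‖Δx‖/‖x‖: κ·ε = 332.8880·1/921 = 0.3614

0.3614


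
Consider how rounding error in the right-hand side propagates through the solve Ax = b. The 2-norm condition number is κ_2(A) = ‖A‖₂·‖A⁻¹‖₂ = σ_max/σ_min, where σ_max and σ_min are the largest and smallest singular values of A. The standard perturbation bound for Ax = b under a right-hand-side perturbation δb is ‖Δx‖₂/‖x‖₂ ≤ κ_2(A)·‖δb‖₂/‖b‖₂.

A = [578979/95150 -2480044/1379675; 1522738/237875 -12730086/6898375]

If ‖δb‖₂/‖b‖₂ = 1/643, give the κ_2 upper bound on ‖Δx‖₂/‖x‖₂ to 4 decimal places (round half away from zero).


0.4735

form AᵀA = [17655341127601/226338062500 -1287353556342/56584515625; -1287353556342/56584515625 375529780756/56584515625] with trace 30651936401/362140900 and determinant 279841/3621409
char-poly roots: 2116/25 and 13225/14485636
κ_2(A) = √(λ_max/λ_min) = √((2116/25) / (13225/14485636)) = 304.4800
worst-case relative error ≤ 304.4800 × 1/643 = 0.4735


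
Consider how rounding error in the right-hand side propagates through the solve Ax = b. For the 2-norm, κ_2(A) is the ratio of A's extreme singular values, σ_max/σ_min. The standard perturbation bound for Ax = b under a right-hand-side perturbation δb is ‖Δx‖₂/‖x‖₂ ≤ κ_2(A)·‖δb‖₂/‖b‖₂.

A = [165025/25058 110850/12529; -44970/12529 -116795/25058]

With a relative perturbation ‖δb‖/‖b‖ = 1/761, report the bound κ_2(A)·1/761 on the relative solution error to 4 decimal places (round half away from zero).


0.1937

form AᵀA = [122223025/2172676 40735800/543169; 40735800/543169 217273225/2172676] with trace 169748125/1086338 and determinant 9765625/8690704
solving λ² − 169748125/1086338·λ + 9765625/8690704 = 0 gives λ = 625/4, 15625/2172676
σ_max=√(625/4)=(25/2), σ_min=√(15625/2172676)=(125/1474) → κ = 147.4000
perturbation bound = 147.4000·1/761 = 0.1937


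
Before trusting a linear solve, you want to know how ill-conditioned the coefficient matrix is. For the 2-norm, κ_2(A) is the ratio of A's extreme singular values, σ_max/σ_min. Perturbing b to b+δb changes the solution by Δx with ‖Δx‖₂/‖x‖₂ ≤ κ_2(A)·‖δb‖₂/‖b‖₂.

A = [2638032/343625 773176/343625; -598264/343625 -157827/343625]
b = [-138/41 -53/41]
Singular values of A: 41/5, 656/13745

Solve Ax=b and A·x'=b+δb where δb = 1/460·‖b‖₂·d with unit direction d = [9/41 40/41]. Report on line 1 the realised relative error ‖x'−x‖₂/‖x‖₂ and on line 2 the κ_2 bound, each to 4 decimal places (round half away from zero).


σ_max = 41/5, σ_min = 656/13745
κ = σ_max/σ_min = (41/5)/(656/13745) = 171.8125
κ_2(A)·‖δb‖/‖b‖ = 0.3735
solve Ax = b  →  x = [11.3823 -40.3317]
2-norm of b is 3.6056; of x, 41.9071
δb = ε·‖b‖·d = [0.0017 0.0076]; solving A·Δx = δb gives ‖Δx‖ = 0.1642
relative error = 0.0039
realised/bound (from unrounded values) ≈ 0.0105

0.0039
0.3735


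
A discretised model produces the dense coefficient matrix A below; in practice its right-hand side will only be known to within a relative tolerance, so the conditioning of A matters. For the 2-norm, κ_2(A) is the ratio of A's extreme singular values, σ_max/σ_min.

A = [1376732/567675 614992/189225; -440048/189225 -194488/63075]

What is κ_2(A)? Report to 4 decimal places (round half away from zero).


391.5000

M = AᵀA = [865201232/76636125 384526912/25545375; 384526912/25545375 170902592/8515125]. tr(M)=480664912/15327225, det(M)=2458624/383180625
char-poly roots: 784/25 and 3136/15327225
so κ_2 = √((784/25) / (3136/15327225)) = 391.5000


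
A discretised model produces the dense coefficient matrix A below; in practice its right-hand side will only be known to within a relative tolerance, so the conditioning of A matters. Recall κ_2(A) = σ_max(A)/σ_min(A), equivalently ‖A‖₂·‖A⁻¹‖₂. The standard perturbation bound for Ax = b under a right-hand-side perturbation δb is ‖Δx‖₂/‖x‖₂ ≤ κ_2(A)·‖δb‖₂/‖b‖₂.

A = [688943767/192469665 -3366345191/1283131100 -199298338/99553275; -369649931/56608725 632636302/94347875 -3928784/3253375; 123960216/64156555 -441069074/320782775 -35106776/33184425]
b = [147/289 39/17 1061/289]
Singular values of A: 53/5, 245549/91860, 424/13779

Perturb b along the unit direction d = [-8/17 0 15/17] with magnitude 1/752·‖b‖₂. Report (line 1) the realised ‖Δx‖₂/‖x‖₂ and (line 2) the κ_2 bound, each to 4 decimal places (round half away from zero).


largest singular value 53/5, smallest 424/13779
κ_2(A) = (53/5) / (424/13779) = 344.4750
perturbation bound = 344.4750·1/752 = 0.4581
solve Ax = b  →  x = [64.6954 68.0670 26.2206]
2-norm of b is 4.3589; of x, 97.4994
δb = ε·‖b‖·d = [-0.0027 0.0000 0.0051]; solving A·Δx = δb gives ‖Δx‖ = 0.1884
relative error = 0.0019
tightness: 0.0019 against a bound of 0.4581 (unrounded ratio ≈ 0.0042)

0.0019
0.4581


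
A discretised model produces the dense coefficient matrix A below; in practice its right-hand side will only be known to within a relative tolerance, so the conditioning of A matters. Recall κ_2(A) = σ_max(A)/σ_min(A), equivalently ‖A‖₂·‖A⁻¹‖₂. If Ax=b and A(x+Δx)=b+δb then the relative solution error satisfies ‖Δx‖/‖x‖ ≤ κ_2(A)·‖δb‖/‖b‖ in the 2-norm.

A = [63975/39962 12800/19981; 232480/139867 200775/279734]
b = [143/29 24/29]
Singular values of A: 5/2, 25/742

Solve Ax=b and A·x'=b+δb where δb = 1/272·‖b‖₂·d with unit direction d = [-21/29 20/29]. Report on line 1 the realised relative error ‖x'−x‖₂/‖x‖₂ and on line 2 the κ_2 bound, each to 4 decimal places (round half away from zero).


σ_max = 5/2, σ_min = 25/742
κ = σ_max/σ_min = (5/2)/(25/742) = 74.2000
bound on ‖Δx‖/‖x‖: κ·ε = 74.2000·1/272 = 0.2728
solve Ax = b  →  x = [35.7231 -81.5754]
2-norm of b is 5.0000; of x, 89.0544
re-solving with b+δb shifts x by Δx of norm 0.5456
relative error = 0.0061
realised/bound (from unrounded values) ≈ 0.0225

0.0061
0.2728


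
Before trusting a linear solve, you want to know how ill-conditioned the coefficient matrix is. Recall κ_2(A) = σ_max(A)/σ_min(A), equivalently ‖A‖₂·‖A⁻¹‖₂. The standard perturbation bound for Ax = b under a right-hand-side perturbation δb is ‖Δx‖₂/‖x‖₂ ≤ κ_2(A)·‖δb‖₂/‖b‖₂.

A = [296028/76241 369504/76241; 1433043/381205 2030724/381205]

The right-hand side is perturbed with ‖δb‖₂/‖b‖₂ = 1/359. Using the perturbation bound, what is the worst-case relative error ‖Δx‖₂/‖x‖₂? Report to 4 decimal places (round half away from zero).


0.0915

M = AᵀA = [5046880689/172791025 6711894252/172791025; 6711894252/172791025 8962152336/172791025]. tr(M)=560361321/6911641, det(M)=41990400/6911641
eigenvalues of AᵀA: λ = (tr ± √(tr²−4·det))/2 = 81, 518400/6911641
σ_max=√81=9, σ_min=√(518400/6911641)=(720/2629) → κ = 32.8625
perturbation bound = 32.8625·1/359 = 0.0915


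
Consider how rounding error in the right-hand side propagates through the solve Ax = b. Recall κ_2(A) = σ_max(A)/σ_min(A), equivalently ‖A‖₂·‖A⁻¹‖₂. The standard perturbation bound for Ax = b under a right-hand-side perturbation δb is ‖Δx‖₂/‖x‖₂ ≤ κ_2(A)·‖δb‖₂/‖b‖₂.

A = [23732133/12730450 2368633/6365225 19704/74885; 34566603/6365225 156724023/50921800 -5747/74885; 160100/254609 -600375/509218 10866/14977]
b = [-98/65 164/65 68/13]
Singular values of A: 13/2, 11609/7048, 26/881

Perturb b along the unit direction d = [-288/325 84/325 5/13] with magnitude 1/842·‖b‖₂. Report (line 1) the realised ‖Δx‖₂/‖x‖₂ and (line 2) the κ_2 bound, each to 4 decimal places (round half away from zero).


σ_max = 13/2, σ_min = 26/881
κ_2(A) = (13/2) / (26/881) = 220.2500
bound on ‖Δx‖/‖x‖: κ·ε = 220.2500·1/842 = 0.2616
solve Ax = b  →  x = [-28.7356 54.5331 120.7356]
‖b‖ = 6.0000, ‖x‖ = 135.5606
Δx = A⁻¹·δb where δb = 1/842·6.0000·d; ‖Δx‖ = 0.2415
realised ‖Δx‖/‖x‖ = 0.0018
tightness: 0.0018 against a bound of 0.2616 (unrounded ratio ≈ 0.0068)

0.0018
0.2616


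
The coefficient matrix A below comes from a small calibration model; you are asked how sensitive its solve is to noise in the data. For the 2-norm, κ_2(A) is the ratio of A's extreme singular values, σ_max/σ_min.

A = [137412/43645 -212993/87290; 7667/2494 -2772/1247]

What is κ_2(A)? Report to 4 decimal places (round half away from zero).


60.2000

form AᵀA = [175430761/9060100 -32879088/2265025; -32879088/2265025 98712889/9060100] with trace 5482873/181202 and determinant 366025/1449616
eigenvalues of AᵀA: λ = (tr ± √(tr²−4·det))/2 = 121/4, 3025/362404
κ = σ_max/σ_min = (11/2)/(55/602) = 60.2000


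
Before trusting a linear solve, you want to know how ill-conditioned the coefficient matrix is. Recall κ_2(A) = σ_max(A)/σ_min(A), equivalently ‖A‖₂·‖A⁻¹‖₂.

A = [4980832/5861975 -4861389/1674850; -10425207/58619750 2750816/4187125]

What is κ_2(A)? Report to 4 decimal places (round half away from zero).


AᵀA = [1540484046529/2044185062500 -188584733376/73006609375; -188584733376/73006609375 369479791729/41718062500]; tr = 15715995073/1635348050, det = 923521/523311376
λ_max, λ_min = (15715995073/1635348050 ± √61743405664057306176/668590811159700625)/2 = 961/100, 24025/130827844
κ = σ_max/σ_min = (31/10)/(155/11438) = 228.7600

228.7600


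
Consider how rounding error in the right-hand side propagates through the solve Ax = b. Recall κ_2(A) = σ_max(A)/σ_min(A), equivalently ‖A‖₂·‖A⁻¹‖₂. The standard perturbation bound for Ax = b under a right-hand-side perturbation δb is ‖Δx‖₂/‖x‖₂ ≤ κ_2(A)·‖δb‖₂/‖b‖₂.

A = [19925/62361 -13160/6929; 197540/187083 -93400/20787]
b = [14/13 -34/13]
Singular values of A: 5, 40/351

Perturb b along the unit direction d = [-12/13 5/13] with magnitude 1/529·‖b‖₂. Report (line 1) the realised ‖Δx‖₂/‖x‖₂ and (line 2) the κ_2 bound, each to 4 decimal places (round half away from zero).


0.0027
0.0829

largest singular value 5, smallest 40/351
κ_2(A) = 5 / (40/351) = 43.8750
perturbation bound = 43.8750·1/529 = 0.0829
solve Ax = b  →  x = [-17.2098 -3.4622]
‖b‖₂ = 2.8284 and ‖x‖₂ = 17.5546
Δx = A⁻¹·δb where δb = 1/529·2.8284·d; ‖Δx‖ = 0.0469
realised ‖Δx‖/‖x‖ = 0.0027
so the bound overstates the realised error by a factor of ≈ 31.0324 (computed from the unrounded values)


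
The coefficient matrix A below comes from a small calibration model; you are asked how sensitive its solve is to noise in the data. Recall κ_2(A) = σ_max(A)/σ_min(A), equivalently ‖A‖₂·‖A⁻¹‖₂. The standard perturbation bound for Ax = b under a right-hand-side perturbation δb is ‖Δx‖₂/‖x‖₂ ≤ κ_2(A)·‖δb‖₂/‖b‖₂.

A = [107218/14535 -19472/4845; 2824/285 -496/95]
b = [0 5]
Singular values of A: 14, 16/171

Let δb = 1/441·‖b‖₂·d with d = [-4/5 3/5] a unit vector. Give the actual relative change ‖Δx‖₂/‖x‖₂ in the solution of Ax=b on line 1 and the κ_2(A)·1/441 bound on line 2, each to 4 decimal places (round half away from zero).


0.0038
0.3393

from the listed singular values, σ₁ = 14, σ_n = 16/171
κ = σ_max/σ_min = 14/(16/171) = 149.6250
κ_2(A)·‖δb‖/‖b‖ = 0.3393
solve Ax = b  →  x = [15.3403 28.1560]
2-norm of b is 5.0000; of x, 32.0638
re-solving with b+δb shifts x by Δx of norm 0.1212
dividing the unrounded norms, ‖Δx‖/‖x‖ = 0.0038
so the bound overstates the realised error by a factor of ≈ 89.7786 (computed from the unrounded values)


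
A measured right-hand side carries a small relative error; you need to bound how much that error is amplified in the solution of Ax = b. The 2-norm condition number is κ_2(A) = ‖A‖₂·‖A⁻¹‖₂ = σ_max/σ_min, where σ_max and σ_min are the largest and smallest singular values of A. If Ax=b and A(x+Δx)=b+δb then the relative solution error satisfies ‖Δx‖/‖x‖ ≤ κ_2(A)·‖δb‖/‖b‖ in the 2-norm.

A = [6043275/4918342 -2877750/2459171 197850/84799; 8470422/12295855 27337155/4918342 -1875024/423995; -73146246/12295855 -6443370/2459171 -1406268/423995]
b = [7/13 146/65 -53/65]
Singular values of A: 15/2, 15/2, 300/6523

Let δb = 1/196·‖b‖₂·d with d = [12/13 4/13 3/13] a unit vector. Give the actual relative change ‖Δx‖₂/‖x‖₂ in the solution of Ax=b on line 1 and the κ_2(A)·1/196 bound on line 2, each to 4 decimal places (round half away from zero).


σ_max = 15/2, σ_min = 300/6523
condition number: (15/2) ÷ (300/6523) = 163.0750
κ_2(A)·‖δb‖/‖b‖ = 0.8320
solve Ax = b  →  x = [-12.4702 12.2446 12.9393]
2-norm of b is 2.4495; of x, 21.7454
Δx = A⁻¹·δb where δb = 1/196·2.4495·d; ‖Δx‖ = 0.2717
realised ‖Δx‖/‖x‖ = 0.0125
realised/bound (from unrounded values) ≈ 0.0150

0.0125
0.8320


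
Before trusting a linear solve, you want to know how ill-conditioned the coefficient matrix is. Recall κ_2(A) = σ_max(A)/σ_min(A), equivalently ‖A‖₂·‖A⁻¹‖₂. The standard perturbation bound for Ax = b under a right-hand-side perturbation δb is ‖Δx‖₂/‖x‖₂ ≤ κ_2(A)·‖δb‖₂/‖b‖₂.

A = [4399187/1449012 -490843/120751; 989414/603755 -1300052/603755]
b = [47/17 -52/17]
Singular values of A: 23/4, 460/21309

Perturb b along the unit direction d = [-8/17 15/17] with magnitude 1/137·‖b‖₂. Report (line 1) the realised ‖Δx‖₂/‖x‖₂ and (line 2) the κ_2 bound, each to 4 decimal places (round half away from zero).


σ_max = 23/4, σ_min = 460/21309
κ = σ_max/σ_min = (23/4)/(460/21309) = 266.3625
worst-case relative error ≤ 266.3625 × 1/137 = 1.9443
solve Ax = b  →  x = [-148.1322 -111.3165]
‖b‖ = 4.1231, ‖x‖ = 185.2957
re-solving with b+δb shifts x by Δx of norm 1.3941
relative error = 0.0075
tightness: 0.0075 against a bound of 1.9443 (unrounded ratio ≈ 0.0039)

0.0075
1.9443


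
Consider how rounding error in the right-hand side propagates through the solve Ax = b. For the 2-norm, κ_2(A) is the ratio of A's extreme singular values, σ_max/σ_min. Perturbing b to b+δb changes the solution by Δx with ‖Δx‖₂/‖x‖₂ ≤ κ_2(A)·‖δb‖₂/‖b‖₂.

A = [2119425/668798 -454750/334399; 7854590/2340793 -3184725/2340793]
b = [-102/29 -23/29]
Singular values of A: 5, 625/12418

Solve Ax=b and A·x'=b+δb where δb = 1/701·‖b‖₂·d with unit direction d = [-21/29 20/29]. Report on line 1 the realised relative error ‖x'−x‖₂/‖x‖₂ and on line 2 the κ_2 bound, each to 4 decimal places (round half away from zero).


0.0026
0.1417

from the listed singular values, σ₁ = 5, σ_n = 625/12418
condition number: 5 ÷ (625/12418) = 99.3440
bound on ‖Δx‖/‖x‖: κ·ε = 99.3440·1/701 = 0.1417
solve Ax = b  →  x = [14.7298 36.9116]
‖b‖₂ = 3.6056 and ‖x‖₂ = 39.7421
Δx = A⁻¹·δb where δb = 1/701·3.6056·d; ‖Δx‖ = 0.1022
relative error = 0.0026
so the bound overstates the realised error by a factor of ≈ 55.1124 (computed from the unrounded values)


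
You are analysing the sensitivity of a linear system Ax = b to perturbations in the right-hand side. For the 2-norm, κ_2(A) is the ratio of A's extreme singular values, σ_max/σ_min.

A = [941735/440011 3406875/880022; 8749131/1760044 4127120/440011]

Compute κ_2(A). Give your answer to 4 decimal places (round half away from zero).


159.2800

form AᵀA = [536906095969/18329910544 125814971565/2291238818; 125814971565/2291238818 471830031025/4582477636] with trace 8388326021/63425296 and determinant 174900625/253701184
eigenvalues of AᵀA: λ = (tr ± √(tr²−4·det))/2 = 529/4, 330625/63425296
so κ_2 = √((529/4) / (330625/63425296)) = 159.2800


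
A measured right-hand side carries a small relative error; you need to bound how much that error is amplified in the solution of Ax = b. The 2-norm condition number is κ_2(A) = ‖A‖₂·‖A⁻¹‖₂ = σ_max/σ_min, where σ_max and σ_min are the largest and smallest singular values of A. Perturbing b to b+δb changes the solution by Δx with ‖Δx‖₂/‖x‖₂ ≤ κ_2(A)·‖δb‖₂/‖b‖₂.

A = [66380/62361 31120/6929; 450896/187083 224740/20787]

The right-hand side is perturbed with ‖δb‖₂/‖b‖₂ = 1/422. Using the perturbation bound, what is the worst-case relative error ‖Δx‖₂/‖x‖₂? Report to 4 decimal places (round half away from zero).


0.4991

AᵀA = [1437656464/207100881 709621760/23011209; 709621760/23011209 350438800/2556801]; tr = 17741344/123201, det = 6400/13689
char-poly roots: 144 and 400/123201
so κ_2 = √(144 / (400/123201)) = 210.6000
κ_2(A)·‖δb‖/‖b‖ = 0.4991


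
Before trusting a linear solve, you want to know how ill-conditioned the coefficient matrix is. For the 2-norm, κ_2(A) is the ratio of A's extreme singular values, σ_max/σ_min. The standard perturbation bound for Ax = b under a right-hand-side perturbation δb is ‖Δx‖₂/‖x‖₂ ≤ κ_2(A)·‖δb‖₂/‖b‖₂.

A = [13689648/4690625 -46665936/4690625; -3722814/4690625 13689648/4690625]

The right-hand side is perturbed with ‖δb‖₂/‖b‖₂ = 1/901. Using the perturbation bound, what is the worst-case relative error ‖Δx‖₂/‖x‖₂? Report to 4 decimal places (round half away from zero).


0.2082

AᵀA = [322025290308/35203140625 -1103686801056/35203140625; -1103686801056/35203140625 3784185672192/35203140625]; tr = 1313987508/11265005, det = 544195584/1408125625
solving λ² − 1313987508/11265005·λ + 544195584/1408125625 = 0 gives λ = 2916/25, 186624/56325025
σ_max=√(2916/25)=(54/5), σ_min=√(186624/56325025)=(432/7505) → κ = 187.6250
perturbation bound = 187.6250·1/901 = 0.2082


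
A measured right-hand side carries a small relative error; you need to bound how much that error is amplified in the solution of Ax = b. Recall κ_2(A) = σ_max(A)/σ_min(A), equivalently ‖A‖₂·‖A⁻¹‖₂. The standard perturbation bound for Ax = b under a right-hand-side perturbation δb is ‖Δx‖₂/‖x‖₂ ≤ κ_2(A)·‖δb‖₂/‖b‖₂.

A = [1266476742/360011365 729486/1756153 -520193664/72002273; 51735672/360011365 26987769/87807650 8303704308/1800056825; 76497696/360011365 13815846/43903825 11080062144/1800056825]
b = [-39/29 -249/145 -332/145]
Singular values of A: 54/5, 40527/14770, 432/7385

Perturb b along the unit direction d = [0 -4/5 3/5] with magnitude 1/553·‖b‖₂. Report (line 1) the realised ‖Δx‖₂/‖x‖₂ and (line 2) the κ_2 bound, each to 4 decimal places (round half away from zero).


σ_max = 54/5, σ_min = 432/7385
κ_2(A) = (54/5) / (432/7385) = 184.6250
worst-case relative error ≤ 184.6250 × 1/553 = 0.3339
solve Ax = b  →  x = [-1.0203 -0.2400 -0.3245]
2-norm of b is 3.1623; of x, 1.0973
with δb = [0.0000 -0.0046 0.0034], A·Δx = δb → ‖Δx‖ = 0.0978
dividing the unrounded norms, ‖Δx‖/‖x‖ = 0.0891
tightness: 0.0891 against a bound of 0.3339 (unrounded ratio ≈ 0.2668)

0.0891
0.3339


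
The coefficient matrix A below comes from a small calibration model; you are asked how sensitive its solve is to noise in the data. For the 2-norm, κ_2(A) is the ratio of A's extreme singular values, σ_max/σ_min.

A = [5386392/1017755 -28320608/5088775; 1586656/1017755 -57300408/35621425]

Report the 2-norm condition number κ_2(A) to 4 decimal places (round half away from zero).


393.0640

M = AᵀA = [1261227841600/41433009601 -9269898485760/290031067207; -9269898485760/290031067207 68134594870336/2030217470449]. tr(M)=154500308096/2414051689, det(M)=64000000/2414051689
eigenvalues of AᵀA: λ = (tr ± √(tr²−4·det))/2 = 64, 1000000/2414051689
κ_2(A) = √(λ_max/λ_min) = √(64 / (1000000/2414051689)) = 393.0640


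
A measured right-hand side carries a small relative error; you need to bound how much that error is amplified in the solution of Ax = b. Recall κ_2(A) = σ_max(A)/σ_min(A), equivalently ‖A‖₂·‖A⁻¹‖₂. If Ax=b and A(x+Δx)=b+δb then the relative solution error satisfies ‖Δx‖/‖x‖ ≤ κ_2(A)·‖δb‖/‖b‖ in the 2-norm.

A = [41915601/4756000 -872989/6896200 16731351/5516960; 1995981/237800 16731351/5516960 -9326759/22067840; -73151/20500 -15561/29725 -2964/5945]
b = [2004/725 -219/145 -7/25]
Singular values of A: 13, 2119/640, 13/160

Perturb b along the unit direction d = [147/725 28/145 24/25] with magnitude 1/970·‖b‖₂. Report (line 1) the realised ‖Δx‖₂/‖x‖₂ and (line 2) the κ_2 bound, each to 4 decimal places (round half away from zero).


0.0441
0.1649

from the listed singular values, σ₁ = 13, σ_n = 13/160
condition number: 13 ÷ (13/160) = 160.0000
κ_2(A)·‖δb‖/‖b‖ = 0.1649
solve Ax = b  →  x = [0.0750 -0.6127 0.6678]
‖b‖₂ = 3.1623 and ‖x‖₂ = 0.9093
Δx = A⁻¹·δb where δb = 1/970·3.1623·d; ‖Δx‖ = 0.0401
dividing the unrounded norms, ‖Δx‖/‖x‖ = 0.0441
tightness: 0.0441 against a bound of 0.1649 (unrounded ratio ≈ 0.2675)


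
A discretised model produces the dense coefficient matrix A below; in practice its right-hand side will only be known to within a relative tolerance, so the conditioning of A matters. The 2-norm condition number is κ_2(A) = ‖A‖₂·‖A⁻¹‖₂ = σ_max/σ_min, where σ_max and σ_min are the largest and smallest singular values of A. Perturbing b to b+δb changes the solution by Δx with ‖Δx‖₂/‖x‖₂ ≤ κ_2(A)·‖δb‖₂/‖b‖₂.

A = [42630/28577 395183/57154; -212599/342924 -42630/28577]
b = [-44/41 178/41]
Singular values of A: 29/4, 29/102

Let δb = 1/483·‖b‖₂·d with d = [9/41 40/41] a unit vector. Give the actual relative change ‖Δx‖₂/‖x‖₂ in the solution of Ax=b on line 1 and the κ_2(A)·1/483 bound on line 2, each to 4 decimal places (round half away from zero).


0.0023
0.0528

from the listed singular values, σ₁ = 29/4, σ_n = 29/102
κ_2(A) = (29/4) / (29/102) = 25.5000
bound on ‖Δx‖/‖x‖: κ·ε = 25.5000·1/483 = 0.0528
solve Ax = b  →  x = [-13.7864 2.8192]
‖b‖ = 4.4721, ‖x‖ = 14.0717
with δb = [0.0020 0.0090], A·Δx = δb → ‖Δx‖ = 0.0326
relative error = 0.0023
realised/bound (from unrounded values) ≈ 0.0438


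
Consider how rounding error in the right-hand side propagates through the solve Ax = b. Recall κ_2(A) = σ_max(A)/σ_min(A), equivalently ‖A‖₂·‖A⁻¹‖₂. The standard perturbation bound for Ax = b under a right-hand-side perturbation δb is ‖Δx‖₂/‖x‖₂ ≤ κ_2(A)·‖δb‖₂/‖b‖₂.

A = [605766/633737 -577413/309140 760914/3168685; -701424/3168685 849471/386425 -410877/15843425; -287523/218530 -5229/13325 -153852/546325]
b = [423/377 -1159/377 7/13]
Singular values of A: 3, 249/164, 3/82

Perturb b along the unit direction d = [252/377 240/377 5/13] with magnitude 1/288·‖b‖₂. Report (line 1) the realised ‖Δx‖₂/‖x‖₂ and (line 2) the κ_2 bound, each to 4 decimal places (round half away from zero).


from the listed singular values, σ₁ = 3, σ_n = 3/82
κ_2(A) = 3 / (3/82) = 82.0000
κ_2(A)·‖δb‖/‖b‖ = 0.2847
solve Ax = b  →  x = [5.6563 -1.1444 -26.7440]
2-norm of b is 3.3166; of x, 27.3595
re-solving with b+δb shifts x by Δx of norm 0.3148
relative error = 0.0115
realised/bound (from unrounded values) ≈ 0.0404

0.0115
0.2847


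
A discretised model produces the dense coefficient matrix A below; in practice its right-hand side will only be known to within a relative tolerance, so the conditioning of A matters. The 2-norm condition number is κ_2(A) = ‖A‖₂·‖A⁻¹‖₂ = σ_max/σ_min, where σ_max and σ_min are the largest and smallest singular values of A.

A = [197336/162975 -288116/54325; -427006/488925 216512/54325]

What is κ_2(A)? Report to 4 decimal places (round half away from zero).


238.5000

AᵀA = [21312303844/9561906225 -420830240/42497361; -420830240/42497361 5195531024/118048225]; tr = 263028148/5688225, det = 5345344/142205625
char-poly roots: 1156/25 and 4624/5688225
κ = σ_max/σ_min = (34/5)/(68/2385) = 238.5000


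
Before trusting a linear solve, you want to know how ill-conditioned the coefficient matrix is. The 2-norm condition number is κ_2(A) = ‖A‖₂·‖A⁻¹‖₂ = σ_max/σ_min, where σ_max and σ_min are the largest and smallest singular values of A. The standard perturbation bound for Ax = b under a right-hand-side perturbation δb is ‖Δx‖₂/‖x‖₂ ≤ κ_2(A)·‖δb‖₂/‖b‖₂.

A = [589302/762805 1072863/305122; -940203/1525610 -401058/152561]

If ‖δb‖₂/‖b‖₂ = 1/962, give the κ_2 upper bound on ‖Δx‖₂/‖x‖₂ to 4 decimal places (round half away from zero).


form AᵀA = [90923562801/93099434884 100931624640/23274858721; 100931624640/23274858721 1794425094225/93099434884] with trace 560781873/27691682 and determinant 4100625/221533456
λ_max, λ_min = (560781873/27691682 ± √78604883120909376/191707312997281)/2 = 81/4, 50625/55383364
κ_2(A) = √(λ_max/λ_min) = √((81/4) / (50625/55383364)) = 148.8400
bound on ‖Δx‖/‖x‖: κ·ε = 148.8400·1/962 = 0.1547

0.1547


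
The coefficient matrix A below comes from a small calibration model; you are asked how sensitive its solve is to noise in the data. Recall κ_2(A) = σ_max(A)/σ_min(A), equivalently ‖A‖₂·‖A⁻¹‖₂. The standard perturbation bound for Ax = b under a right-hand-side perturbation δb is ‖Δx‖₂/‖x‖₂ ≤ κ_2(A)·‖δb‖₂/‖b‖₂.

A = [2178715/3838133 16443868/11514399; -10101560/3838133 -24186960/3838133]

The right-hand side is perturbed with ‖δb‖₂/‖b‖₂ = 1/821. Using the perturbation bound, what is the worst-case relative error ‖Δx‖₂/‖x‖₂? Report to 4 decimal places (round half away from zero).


AᵀA = [63526658825/8763393769 457349544820/26290181307; 457349544820/26290181307 3292969721104/78870543921]; tr = 22868104441/466689609, det = 15366400/466689609
solving λ² − 22868104441/466689609·λ + 15366400/466689609 = 0 gives λ = 49, 313600/466689609
σ_max=√49=7, σ_min=√(313600/466689609)=(560/21603) → κ = 270.0375
bound on ‖Δx‖/‖x‖: κ·ε = 270.0375·1/821 = 0.3289

0.3289


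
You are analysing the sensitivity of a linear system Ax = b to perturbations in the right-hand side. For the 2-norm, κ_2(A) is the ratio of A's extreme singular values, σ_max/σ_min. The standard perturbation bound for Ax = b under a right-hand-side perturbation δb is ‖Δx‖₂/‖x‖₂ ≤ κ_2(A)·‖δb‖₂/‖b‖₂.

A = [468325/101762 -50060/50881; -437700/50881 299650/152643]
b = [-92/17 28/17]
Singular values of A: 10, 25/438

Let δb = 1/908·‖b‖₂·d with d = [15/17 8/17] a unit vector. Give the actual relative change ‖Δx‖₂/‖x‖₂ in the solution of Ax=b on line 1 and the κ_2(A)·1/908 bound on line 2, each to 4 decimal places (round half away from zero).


largest singular value 10, smallest 25/438
κ_2(A) = 10 / (25/438) = 175.2000
perturbation bound = 175.2000·1/908 = 0.1930
solve Ax = b  →  x = [-15.7737 -68.2829]
‖b‖₂ = 5.6569 and ‖x‖₂ = 70.0811
re-solving with b+δb shifts x by Δx of norm 0.1091
dividing the unrounded norms, ‖Δx‖/‖x‖ = 0.0016
tightness: 0.0016 against a bound of 0.1930 (unrounded ratio ≈ 0.0081)

0.0016
0.1930


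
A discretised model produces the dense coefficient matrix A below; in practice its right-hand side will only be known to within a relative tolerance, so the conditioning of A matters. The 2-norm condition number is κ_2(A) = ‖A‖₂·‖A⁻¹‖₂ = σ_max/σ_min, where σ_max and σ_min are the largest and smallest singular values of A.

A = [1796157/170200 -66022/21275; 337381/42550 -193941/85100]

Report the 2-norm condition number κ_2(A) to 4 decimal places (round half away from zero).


340.4000

M = AᵀA = [201895799809/1158721600 -7360715439/144840200; -7360715439/144840200 4294223329/289680400]. tr(M)=8762907725/46348864, det(M)=228765625/741581824
λ_max, λ_min = (8762907725/46348864 ± √76785901040154425625/2148217194090496)/2 = 3025/16, 75625/46348864
κ_2(A) = √(λ_max/λ_min) = √((3025/16) / (75625/46348864)) = 340.4000


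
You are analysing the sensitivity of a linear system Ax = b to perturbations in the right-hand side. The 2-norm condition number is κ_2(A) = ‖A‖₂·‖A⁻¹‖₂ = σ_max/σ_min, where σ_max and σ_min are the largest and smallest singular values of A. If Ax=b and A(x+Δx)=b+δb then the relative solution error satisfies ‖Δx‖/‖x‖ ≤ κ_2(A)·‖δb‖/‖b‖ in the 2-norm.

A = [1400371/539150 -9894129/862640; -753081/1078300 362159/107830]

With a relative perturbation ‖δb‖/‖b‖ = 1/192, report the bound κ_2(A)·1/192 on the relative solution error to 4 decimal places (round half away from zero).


form AᵀA = [13458058789/1860369424 -119571132555/3720738848; -119571132555/3720738848 4251518948425/29765910784] with trace 2657256329/17707264 and determinant 144120025/283316224
solving λ² − 2657256329/17707264·λ + 144120025/283316224 = 0 gives λ = 2401/16, 60025/17707264
so κ_2 = √((2401/16) / (60025/17707264)) = 210.4000
perturbation bound = 210.4000·1/192 = 1.0958

1.0958


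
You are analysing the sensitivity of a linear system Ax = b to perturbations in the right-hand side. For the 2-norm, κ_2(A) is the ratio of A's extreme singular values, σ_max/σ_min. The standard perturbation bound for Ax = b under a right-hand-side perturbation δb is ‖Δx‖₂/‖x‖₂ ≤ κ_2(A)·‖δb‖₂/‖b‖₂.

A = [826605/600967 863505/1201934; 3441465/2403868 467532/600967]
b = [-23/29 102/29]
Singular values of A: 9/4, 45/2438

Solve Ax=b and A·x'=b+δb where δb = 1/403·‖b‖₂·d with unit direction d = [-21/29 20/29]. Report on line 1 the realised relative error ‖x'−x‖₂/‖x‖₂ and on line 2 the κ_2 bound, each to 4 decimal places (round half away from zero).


σ_max = 9/4, σ_min = 45/2438
κ_2(A) = (9/4) / (45/2438) = 121.9000
κ_2(A)·‖δb‖/‖b‖ = 0.3025
solve Ax = b  →  x = [-75.7020 143.8301]
‖b‖₂ = 3.6056 and ‖x‖₂ = 162.5358
δb = ε·‖b‖·d = [-0.0065 0.0062]; solving A·Δx = δb gives ‖Δx‖ = 0.4847
dividing the unrounded norms, ‖Δx‖/‖x‖ = 0.0030
so the bound overstates the realised error by a factor of ≈ 101.4284 (computed from the unrounded values)

0.0030
0.3025
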